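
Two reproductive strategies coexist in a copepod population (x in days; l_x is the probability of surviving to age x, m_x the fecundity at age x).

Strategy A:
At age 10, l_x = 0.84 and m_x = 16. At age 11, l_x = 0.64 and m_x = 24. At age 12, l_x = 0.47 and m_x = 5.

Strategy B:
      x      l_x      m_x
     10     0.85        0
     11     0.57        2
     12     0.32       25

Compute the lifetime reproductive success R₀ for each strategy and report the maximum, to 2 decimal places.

31.15

Strategy A: R₀ = 0.84×16 + 0.64×24 + 0.47×5 = 31.1500
Strategy B: R₀ = 0.85×0 + 0.57×2 + 0.32×25 = 9.1400
Highest R₀: strategy A with 31.1500.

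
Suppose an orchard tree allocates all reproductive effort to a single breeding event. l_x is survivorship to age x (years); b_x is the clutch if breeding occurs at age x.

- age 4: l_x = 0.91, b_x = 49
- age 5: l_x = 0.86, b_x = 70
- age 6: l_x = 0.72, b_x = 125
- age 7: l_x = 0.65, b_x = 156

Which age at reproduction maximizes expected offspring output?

Expected offspring if breeding at age x = l_x × b_x:
  age 4: 0.91 × 49 = 44.590
  age 5: 0.86 × 70 = 60.200
  age 6: 0.72 × 125 = 90.000
  age 7: 0.65 × 156 = 101.400
Maximum at age 7 (101.400).

7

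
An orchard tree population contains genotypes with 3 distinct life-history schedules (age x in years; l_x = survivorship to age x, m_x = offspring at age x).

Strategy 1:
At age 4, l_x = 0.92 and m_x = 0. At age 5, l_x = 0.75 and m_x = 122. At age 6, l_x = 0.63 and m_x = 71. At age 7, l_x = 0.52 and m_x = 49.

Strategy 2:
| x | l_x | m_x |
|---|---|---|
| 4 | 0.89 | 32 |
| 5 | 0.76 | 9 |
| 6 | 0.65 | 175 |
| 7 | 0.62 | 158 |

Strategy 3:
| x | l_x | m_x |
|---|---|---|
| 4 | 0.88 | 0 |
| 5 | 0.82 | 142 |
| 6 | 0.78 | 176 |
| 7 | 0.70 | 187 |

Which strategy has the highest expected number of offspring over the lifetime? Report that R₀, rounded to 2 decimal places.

Strategy 1: R₀ = 0.92×0 + 0.75×122 + 0.63×71 + 0.52×49 = 161.7100
Strategy 2: R₀ = 0.89×32 + 0.76×9 + 0.65×175 + 0.62×158 = 247.0300
Strategy 3: R₀ = 0.88×0 + 0.82×142 + 0.78×176 + 0.70×187 = 384.6200
Highest R₀: strategy 3 with 384.6200.

384.62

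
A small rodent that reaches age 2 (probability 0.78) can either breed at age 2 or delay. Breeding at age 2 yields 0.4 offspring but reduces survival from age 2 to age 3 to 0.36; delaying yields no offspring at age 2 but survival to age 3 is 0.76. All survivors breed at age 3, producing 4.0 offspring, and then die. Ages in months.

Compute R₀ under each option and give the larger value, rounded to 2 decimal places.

breed at age 2: R₀ = 0.78 × (0.4 + 0.36 × 4.0) = 0.78 × 1.8400 = 1.4352
delay to age 3: R₀ = 0.78 × (0.76 × 4.0) = 0.78 × 3.0400 = 2.3712
Higher: delay to age 3 (2.3712).

2.37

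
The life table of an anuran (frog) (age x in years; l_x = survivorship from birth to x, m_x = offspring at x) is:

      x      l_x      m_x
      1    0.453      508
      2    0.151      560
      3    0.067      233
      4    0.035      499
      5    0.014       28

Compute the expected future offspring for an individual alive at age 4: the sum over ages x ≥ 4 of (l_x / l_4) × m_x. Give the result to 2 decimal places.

510.20

l_4 = 0.035. Conditional survival from age 4 to x is l_x / l_4.
  x=4: (0.035/0.035) × 499 = 499.0000
  x=5: (0.014/0.035) × 28 = 11.2000
Sum = 499.0000 + 11.2000 = 510.2000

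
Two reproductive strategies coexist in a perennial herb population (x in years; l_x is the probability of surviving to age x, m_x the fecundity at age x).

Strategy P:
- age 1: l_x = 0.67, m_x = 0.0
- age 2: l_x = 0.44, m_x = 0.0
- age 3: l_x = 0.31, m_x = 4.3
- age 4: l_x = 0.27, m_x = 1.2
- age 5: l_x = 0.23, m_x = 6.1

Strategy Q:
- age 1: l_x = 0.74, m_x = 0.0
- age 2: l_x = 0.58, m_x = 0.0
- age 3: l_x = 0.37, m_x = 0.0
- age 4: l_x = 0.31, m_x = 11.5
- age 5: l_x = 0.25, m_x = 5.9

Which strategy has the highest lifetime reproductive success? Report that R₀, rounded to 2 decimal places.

5.04

Strategy P: R₀ = 0.67×0.0 + 0.44×0.0 + 0.31×4.3 + 0.27×1.2 + 0.23×6.1 = 3.0600
Strategy Q: R₀ = 0.74×0.0 + 0.58×0.0 + 0.37×0.0 + 0.31×11.5 + 0.25×5.9 = 5.0400
Highest R₀: strategy Q with 5.0400.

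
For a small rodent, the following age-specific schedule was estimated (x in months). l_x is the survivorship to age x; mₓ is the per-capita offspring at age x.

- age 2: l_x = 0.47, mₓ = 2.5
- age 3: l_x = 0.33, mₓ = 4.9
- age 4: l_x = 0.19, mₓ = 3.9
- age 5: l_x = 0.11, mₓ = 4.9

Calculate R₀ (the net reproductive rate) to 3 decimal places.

4.072

R₀ = Σ l_x mₓ:
  age 2: 0.47 × 2.5 = 1.1750
  age 3: 0.33 × 4.9 = 1.6170
  age 4: 0.19 × 3.9 = 0.7410
  age 5: 0.11 × 4.9 = 0.5390
R₀ = 1.1750 + 1.6170 + 0.7410 + 0.5390 = 4.0720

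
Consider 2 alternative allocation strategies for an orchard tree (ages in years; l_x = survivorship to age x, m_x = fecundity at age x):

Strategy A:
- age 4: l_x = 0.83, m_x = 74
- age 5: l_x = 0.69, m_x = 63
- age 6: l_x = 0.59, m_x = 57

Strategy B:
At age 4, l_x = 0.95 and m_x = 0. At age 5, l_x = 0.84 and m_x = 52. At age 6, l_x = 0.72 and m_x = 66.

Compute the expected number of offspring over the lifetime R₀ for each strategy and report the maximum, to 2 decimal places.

Strategy A: R₀ = 0.83×74 + 0.69×63 + 0.59×57 = 138.5200
Strategy B: R₀ = 0.95×0 + 0.84×52 + 0.72×66 = 91.2000
Highest R₀: strategy A with 138.5200.

138.52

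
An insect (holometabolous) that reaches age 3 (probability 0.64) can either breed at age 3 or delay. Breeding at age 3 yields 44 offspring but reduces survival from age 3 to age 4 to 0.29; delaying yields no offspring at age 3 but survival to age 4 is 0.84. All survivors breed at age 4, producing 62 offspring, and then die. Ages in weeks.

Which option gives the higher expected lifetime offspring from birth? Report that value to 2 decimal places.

39.67

breed at age 3: R₀ = 0.64 × (44 + 0.29 × 62) = 0.64 × 61.9800 = 39.6672
delay to age 4: R₀ = 0.64 × (0.84 × 62) = 0.64 × 52.0800 = 33.3312
Higher: breed at age 3 (39.6672).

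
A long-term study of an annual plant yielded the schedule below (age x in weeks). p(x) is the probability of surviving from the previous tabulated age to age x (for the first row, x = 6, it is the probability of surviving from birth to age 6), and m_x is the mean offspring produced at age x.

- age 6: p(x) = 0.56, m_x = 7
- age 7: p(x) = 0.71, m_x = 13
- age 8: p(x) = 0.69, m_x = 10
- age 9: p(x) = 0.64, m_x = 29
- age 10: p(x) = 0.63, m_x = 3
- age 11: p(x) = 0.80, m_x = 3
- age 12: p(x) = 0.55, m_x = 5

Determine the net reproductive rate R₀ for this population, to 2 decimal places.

Survivorship from birth: l_x = p_6·p_7·…·p_x.
  l_6 = 0.56000
  l_7 = 0.39760
  l_8 = 0.27434
  l_9 = 0.17558
  l_10 = 0.11062
  l_11 = 0.08849
  l_12 = 0.04867
R₀ = Σ l_x m_x:
  age 6: 0.56000 × 7 = 3.9200
  age 7: 0.39760 × 13 = 5.1688
  age 8: 0.27434 × 10 = 2.7434
  age 9: 0.17558 × 29 = 5.0918
  age 10: 0.11062 × 3 = 0.3319
  age 11: 0.08849 × 3 = 0.2655
  age 12: 0.04867 × 5 = 0.2433
R₀ = 3.9200 + 5.1688 + 2.7434 + 5.0918 + 0.3319 + 0.2655 + 0.2433 = 17.7647

17.76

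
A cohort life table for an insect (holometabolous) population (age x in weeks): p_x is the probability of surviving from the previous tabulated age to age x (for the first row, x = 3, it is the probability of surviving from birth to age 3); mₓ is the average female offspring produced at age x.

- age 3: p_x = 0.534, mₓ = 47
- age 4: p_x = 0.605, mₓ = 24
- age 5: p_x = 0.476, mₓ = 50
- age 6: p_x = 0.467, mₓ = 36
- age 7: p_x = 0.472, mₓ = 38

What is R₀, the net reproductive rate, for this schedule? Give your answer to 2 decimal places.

Survivorship from birth: l_x = p_3·p_4·…·p_x.
  l_3 = 0.53400
  l_4 = 0.32307
  l_5 = 0.15378
  l_6 = 0.07182
  l_7 = 0.03390
R₀ = Σ l_x mₓ:
  age 3: 0.53400 × 47 = 25.0980
  age 4: 0.32307 × 24 = 7.7537
  age 5: 0.15378 × 50 = 7.6890
  age 6: 0.07182 × 36 = 2.5855
  age 7: 0.03390 × 38 = 1.2882
R₀ = 25.0980 + 7.7537 + 7.6890 + 2.5855 + 1.2882 = 44.4144

44.41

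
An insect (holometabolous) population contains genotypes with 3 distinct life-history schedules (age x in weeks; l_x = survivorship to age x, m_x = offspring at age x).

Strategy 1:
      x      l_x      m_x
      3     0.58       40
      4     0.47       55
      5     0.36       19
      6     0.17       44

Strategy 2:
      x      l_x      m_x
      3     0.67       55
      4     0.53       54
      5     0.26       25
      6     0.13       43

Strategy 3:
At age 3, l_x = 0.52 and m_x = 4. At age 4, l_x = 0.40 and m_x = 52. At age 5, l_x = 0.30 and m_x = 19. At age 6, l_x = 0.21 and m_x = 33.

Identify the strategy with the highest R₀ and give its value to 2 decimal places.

Strategy 1: R₀ = 0.58×40 + 0.47×55 + 0.36×19 + 0.17×44 = 63.3700
Strategy 2: R₀ = 0.67×55 + 0.53×54 + 0.26×25 + 0.13×43 = 77.5600
Strategy 3: R₀ = 0.52×4 + 0.40×52 + 0.30×19 + 0.21×33 = 35.5100
Highest R₀: strategy 2 with 77.5600.

77.56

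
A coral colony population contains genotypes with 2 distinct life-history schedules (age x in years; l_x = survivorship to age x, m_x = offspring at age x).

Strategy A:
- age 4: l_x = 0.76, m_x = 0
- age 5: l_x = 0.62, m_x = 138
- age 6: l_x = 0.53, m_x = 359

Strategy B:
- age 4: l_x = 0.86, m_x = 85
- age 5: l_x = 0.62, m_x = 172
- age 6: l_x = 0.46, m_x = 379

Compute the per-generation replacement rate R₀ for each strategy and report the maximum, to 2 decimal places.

Strategy A: R₀ = 0.76×0 + 0.62×138 + 0.53×359 = 275.8300
Strategy B: R₀ = 0.86×85 + 0.62×172 + 0.46×379 = 354.0800
Highest R₀: strategy B with 354.0800.

354.08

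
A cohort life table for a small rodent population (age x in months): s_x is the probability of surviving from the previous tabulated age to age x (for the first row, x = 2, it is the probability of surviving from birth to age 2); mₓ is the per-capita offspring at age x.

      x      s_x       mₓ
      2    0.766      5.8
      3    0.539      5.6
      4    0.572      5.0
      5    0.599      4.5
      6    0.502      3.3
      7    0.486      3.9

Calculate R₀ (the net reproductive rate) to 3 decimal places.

Survivorship from birth: l_x = s_2·s_3·…·s_x.
  l_2 = 0.76600
  l_3 = 0.41287
  l_4 = 0.23616
  l_5 = 0.14146
  l_6 = 0.07101
  l_7 = 0.03451
R₀ = Σ l_x mₓ:
  age 2: 0.76600 × 5.8 = 4.4428
  age 3: 0.41287 × 5.6 = 2.3121
  age 4: 0.23616 × 5.0 = 1.1808
  age 5: 0.14146 × 4.5 = 0.6366
  age 6: 0.07101 × 3.3 = 0.2343
  age 7: 0.03451 × 3.9 = 0.1346
R₀ = 4.4428 + 2.3121 + 1.1808 + 0.6366 + 0.2343 + 0.1346 = 8.9412

8.941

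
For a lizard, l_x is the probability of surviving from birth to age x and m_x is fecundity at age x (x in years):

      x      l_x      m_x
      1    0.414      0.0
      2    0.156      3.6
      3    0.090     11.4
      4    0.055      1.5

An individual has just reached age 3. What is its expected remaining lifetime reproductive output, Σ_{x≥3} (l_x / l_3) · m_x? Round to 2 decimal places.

12.32

l_3 = 0.090. Conditional survival from age 3 to x is l_x / l_3.
  x=3: (0.090/0.090) × 11.4 = 11.4000
  x=4: (0.055/0.090) × 1.5 = 0.9167
Sum = 11.4000 + 0.9167 = 12.3167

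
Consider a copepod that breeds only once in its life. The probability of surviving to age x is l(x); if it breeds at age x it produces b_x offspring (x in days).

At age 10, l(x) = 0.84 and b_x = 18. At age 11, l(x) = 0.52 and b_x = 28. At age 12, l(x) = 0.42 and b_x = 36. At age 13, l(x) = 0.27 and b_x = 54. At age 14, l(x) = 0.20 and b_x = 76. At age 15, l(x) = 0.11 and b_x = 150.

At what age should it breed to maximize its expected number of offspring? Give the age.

15

Expected offspring if breeding at age x = l(x) × b_x:
  age 10: 0.84 × 18 = 15.120
  age 11: 0.52 × 28 = 14.560
  age 12: 0.42 × 36 = 15.120
  age 13: 0.27 × 54 = 14.580
  age 14: 0.20 × 76 = 15.200
  age 15: 0.11 × 150 = 16.500
Maximum at age 15 (16.500).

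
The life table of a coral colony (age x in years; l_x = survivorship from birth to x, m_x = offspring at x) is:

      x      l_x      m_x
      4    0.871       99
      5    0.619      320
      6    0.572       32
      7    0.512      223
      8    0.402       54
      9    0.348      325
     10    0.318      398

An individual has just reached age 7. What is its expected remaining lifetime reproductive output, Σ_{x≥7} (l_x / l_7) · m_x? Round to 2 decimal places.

l_7 = 0.512. Conditional survival from age 7 to x is l_x / l_7.
  x=7: (0.512/0.512) × 223 = 223.0000
  x=8: (0.402/0.512) × 54 = 42.3984
  x=9: (0.348/0.512) × 325 = 220.8984
  x=10: (0.318/0.512) × 398 = 247.1953
Sum = 223.0000 + 42.3984 + 220.8984 + 247.1953 = 733.4922

733.49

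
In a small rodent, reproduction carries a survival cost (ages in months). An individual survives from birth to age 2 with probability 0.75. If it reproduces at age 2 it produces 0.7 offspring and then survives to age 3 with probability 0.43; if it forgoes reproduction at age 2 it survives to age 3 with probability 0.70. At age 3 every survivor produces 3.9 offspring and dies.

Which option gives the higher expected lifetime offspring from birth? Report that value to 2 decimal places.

2.05

breed at age 2: R₀ = 0.75 × (0.7 + 0.43 × 3.9) = 0.75 × 2.3770 = 1.7827
delay to age 3: R₀ = 0.75 × (0.70 × 3.9) = 0.75 × 2.7300 = 2.0475
Higher: delay to age 3 (2.0475).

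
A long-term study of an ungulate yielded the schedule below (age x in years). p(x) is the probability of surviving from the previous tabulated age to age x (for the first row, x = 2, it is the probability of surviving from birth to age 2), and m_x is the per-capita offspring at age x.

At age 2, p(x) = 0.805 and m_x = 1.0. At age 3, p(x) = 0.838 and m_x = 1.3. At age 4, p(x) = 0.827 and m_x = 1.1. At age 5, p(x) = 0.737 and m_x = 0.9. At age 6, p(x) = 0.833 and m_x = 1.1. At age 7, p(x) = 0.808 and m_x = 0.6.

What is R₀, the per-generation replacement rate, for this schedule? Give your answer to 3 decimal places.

Survivorship from birth: l_x = p_2·p_3·…·p_x.
  l_2 = 0.80500
  l_3 = 0.67459
  l_4 = 0.55789
  l_5 = 0.41116
  l_6 = 0.34250
  l_7 = 0.27674
R₀ = Σ l_x m_x:
  age 2: 0.80500 × 1.0 = 0.8050
  age 3: 0.67459 × 1.3 = 0.8770
  age 4: 0.55789 × 1.1 = 0.6137
  age 5: 0.41116 × 0.9 = 0.3700
  age 6: 0.34250 × 1.1 = 0.3768
  age 7: 0.27674 × 0.6 = 0.1660
R₀ = 0.8050 + 0.8770 + 0.6137 + 0.3700 + 0.3768 + 0.1660 = 3.2085

3.208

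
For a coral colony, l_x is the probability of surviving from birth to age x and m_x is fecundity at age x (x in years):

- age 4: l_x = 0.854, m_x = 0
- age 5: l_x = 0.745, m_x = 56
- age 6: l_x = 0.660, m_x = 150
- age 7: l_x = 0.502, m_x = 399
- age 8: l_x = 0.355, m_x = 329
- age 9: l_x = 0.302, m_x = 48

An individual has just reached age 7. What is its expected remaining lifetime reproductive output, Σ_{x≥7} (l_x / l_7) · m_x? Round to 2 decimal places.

l_7 = 0.502. Conditional survival from age 7 to x is l_x / l_7.
  x=7: (0.502/0.502) × 399 = 399.0000
  x=8: (0.355/0.502) × 329 = 232.6594
  x=9: (0.302/0.502) × 48 = 28.8765
Sum = 399.0000 + 232.6594 + 28.8765 = 660.5359

660.54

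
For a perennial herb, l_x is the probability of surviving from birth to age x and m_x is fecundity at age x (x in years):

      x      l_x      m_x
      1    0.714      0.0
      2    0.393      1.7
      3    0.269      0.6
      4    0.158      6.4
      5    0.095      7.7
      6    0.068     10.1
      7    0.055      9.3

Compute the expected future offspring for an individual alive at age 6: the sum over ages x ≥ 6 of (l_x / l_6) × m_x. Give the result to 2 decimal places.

l_6 = 0.068. Conditional survival from age 6 to x is l_x / l_6.
  x=6: (0.068/0.068) × 10.1 = 10.1000
  x=7: (0.055/0.068) × 9.3 = 7.5221
Sum = 10.1000 + 7.5221 = 17.6221

17.62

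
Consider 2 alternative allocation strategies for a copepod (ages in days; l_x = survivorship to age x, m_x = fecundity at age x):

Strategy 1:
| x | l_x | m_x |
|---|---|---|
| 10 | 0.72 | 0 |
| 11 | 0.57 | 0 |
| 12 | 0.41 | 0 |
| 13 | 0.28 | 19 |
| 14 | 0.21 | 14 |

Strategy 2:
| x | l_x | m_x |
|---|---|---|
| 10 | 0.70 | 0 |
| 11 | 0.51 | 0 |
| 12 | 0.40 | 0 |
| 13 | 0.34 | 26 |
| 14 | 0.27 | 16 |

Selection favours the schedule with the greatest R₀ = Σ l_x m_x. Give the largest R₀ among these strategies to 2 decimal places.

13.16

Strategy 1: R₀ = 0.72×0 + 0.57×0 + 0.41×0 + 0.28×19 + 0.21×14 = 8.2600
Strategy 2: R₀ = 0.70×0 + 0.51×0 + 0.40×0 + 0.34×26 + 0.27×16 = 13.1600
Highest R₀: strategy 2 with 13.1600.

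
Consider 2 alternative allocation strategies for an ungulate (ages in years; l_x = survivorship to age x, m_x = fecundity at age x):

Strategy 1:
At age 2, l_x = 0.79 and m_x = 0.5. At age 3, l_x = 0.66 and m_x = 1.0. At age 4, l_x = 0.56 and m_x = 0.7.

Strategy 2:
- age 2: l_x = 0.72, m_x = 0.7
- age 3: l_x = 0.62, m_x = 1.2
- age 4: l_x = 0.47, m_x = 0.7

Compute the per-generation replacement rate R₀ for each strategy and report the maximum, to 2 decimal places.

Strategy 1: R₀ = 0.79×0.5 + 0.66×1.0 + 0.56×0.7 = 1.4470
Strategy 2: R₀ = 0.72×0.7 + 0.62×1.2 + 0.47×0.7 = 1.5770
Highest R₀: strategy 2 with 1.5770.

1.58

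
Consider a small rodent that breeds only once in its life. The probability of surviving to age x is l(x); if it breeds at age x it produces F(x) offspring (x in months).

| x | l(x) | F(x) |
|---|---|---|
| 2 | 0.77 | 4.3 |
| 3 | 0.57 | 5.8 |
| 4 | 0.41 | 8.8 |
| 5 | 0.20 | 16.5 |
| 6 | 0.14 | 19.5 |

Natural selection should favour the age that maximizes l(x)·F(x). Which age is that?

Expected offspring if breeding at age x = l(x) × F(x):
  age 2: 0.77 × 4.3 = 3.311
  age 3: 0.57 × 5.8 = 3.306
  age 4: 0.41 × 8.8 = 3.608
  age 5: 0.20 × 16.5 = 3.300
  age 6: 0.14 × 19.5 = 2.730
Maximum at age 4 (3.608).

4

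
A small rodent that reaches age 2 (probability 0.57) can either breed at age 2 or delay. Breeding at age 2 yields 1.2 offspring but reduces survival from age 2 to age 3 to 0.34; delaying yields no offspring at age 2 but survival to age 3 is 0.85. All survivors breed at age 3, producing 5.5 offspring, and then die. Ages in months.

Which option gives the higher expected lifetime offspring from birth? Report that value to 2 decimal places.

breed at age 2: R₀ = 0.57 × (1.2 + 0.34 × 5.5) = 0.57 × 3.0700 = 1.7499
delay to age 3: R₀ = 0.57 × (0.85 × 5.5) = 0.57 × 4.6750 = 2.6647
Higher: delay to age 3 (2.6647).

2.66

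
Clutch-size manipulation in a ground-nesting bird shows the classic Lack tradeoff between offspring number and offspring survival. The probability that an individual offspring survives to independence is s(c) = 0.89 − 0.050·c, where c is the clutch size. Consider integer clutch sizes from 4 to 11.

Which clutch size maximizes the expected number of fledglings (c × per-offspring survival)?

9

Expected fledglings = c × s(c):
  c=4: 4 × 0.690 = 2.760
  c=5: 5 × 0.640 = 3.200
  c=6: 6 × 0.590 = 3.540
  c=7: 7 × 0.540 = 3.780
  c=8: 8 × 0.490 = 3.920
  c=9: 9 × 0.440 = 3.960
  c=10: 10 × 0.390 = 3.900
  c=11: 11 × 0.340 = 3.740
Maximum at c = 9 (3.960 fledglings).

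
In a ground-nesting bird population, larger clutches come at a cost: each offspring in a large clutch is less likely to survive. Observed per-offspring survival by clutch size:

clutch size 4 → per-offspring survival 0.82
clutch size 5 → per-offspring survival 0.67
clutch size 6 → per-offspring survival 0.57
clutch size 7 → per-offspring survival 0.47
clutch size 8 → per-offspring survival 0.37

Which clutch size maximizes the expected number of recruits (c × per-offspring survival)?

Expected recruits = c × s(c):
  c=4: 4 × 0.82 = 3.280
  c=5: 5 × 0.67 = 3.350
  c=6: 6 × 0.57 = 3.420
  c=7: 7 × 0.47 = 3.290
  c=8: 8 × 0.37 = 2.960
Maximum at c = 6 (3.420 recruits).

6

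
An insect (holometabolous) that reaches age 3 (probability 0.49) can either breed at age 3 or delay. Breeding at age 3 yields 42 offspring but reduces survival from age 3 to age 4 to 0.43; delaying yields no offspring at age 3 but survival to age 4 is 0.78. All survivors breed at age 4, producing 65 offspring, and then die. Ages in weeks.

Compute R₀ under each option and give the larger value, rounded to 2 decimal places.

34.28

breed at age 3: R₀ = 0.49 × (42 + 0.43 × 65) = 0.49 × 69.9500 = 34.2755
delay to age 4: R₀ = 0.49 × (0.78 × 65) = 0.49 × 50.7000 = 24.8430
Higher: breed at age 3 (34.2755).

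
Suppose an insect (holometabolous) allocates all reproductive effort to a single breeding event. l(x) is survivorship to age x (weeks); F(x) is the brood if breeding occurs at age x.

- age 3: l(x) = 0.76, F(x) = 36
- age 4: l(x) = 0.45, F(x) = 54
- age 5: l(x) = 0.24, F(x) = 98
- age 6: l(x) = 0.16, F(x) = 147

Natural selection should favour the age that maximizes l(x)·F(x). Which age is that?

3

Expected offspring if breeding at age x = l(x) × F(x):
  age 3: 0.76 × 36 = 27.360
  age 4: 0.45 × 54 = 24.300
  age 5: 0.24 × 98 = 23.520
  age 6: 0.16 × 147 = 23.520
Maximum at age 3 (27.360).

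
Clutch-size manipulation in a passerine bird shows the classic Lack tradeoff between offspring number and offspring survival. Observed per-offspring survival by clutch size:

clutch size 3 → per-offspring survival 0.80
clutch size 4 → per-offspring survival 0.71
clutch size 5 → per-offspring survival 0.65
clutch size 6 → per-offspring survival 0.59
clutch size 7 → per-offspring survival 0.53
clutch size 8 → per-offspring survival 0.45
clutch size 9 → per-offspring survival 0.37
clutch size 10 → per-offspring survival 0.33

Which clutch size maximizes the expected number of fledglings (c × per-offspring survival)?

7

Expected fledglings = c × s(c):
  c=3: 3 × 0.80 = 2.400
  c=4: 4 × 0.71 = 2.840
  c=5: 5 × 0.65 = 3.250
  c=6: 6 × 0.59 = 3.540
  c=7: 7 × 0.53 = 3.710
  c=8: 8 × 0.45 = 3.600
  c=9: 9 × 0.37 = 3.330
  c=10: 10 × 0.33 = 3.300
Maximum at c = 7 (3.710 fledglings).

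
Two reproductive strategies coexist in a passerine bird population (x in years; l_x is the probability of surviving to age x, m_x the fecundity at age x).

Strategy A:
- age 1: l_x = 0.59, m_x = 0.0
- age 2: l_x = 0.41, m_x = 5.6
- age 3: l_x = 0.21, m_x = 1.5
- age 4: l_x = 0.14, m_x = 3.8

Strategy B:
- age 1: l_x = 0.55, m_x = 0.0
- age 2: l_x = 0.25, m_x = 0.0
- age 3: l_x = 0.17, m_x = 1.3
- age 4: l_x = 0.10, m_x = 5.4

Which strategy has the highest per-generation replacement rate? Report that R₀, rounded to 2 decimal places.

3.14

Strategy A: R₀ = 0.59×0.0 + 0.41×5.6 + 0.21×1.5 + 0.14×3.8 = 3.1430
Strategy B: R₀ = 0.55×0.0 + 0.25×0.0 + 0.17×1.3 + 0.10×5.4 = 0.7610
Highest R₀: strategy A with 3.1430.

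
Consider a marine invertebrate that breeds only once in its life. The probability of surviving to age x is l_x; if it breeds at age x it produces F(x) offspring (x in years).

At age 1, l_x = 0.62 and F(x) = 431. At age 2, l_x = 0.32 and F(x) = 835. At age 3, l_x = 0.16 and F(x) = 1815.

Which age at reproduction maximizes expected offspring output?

3

Expected offspring if breeding at age x = l_x × F(x):
  age 1: 0.62 × 431 = 267.220
  age 2: 0.32 × 835 = 267.200
  age 3: 0.16 × 1815 = 290.400
Maximum at age 3 (290.400).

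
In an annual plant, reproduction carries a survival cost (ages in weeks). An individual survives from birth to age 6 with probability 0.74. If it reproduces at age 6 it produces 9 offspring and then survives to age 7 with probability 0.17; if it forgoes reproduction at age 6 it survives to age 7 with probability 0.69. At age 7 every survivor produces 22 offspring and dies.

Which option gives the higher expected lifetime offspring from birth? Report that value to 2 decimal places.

11.23

breed at age 6: R₀ = 0.74 × (9 + 0.17 × 22) = 0.74 × 12.7400 = 9.4276
delay to age 7: R₀ = 0.74 × (0.69 × 22) = 0.74 × 15.1800 = 11.2332
Higher: delay to age 7 (11.2332).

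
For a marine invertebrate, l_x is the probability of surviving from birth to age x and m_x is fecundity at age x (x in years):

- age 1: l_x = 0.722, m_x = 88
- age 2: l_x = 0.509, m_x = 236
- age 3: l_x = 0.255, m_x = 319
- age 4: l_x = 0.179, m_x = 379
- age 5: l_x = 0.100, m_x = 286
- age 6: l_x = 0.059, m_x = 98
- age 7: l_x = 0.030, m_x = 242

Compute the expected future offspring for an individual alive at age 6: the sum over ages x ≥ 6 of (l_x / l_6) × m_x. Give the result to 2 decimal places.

l_6 = 0.059. Conditional survival from age 6 to x is l_x / l_6.
  x=6: (0.059/0.059) × 98 = 98.0000
  x=7: (0.030/0.059) × 242 = 123.0508
Sum = 98.0000 + 123.0508 = 221.0508

221.05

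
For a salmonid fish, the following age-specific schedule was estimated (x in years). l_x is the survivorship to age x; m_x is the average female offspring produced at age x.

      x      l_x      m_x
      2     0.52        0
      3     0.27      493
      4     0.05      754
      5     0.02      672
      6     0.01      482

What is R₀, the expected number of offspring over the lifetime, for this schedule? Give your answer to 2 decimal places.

189.07

R₀ = Σ l_x m_x:
  age 2: 0.52 × 0 = 0.0000
  age 3: 0.27 × 493 = 133.1100
  age 4: 0.05 × 754 = 37.7000
  age 5: 0.02 × 672 = 13.4400
  age 6: 0.01 × 482 = 4.8200
R₀ = 0.0000 + 133.1100 + 37.7000 + 13.4400 + 4.8200 = 189.0700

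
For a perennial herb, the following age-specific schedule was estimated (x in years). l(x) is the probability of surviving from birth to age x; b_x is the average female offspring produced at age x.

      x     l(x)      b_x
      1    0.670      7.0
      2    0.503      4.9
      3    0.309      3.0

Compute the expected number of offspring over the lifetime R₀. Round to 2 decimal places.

R₀ = Σ l(x) b_x:
  age 1: 0.670 × 7.0 = 4.6900
  age 2: 0.503 × 4.9 = 2.4647
  age 3: 0.309 × 3.0 = 0.9270
R₀ = 4.6900 + 2.4647 + 0.9270 = 8.0817

8.08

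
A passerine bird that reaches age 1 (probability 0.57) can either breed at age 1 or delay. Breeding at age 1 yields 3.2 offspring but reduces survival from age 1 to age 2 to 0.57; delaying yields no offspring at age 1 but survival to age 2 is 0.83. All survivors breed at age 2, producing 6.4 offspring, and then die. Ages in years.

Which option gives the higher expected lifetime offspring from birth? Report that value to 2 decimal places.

breed at age 1: R₀ = 0.57 × (3.2 + 0.57 × 6.4) = 0.57 × 6.8480 = 3.9034
delay to age 2: R₀ = 0.57 × (0.83 × 6.4) = 0.57 × 5.3120 = 3.0278
Higher: breed at age 1 (3.9034).

3.90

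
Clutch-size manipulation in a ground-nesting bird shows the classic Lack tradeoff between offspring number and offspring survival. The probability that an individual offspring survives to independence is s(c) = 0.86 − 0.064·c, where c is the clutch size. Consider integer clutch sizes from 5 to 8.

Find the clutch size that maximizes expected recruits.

7

Expected recruits = c × s(c):
  c=5: 5 × 0.540 = 2.700
  c=6: 6 × 0.476 = 2.856
  c=7: 7 × 0.412 = 2.884
  c=8: 8 × 0.348 = 2.784
Maximum at c = 7 (2.884 recruits).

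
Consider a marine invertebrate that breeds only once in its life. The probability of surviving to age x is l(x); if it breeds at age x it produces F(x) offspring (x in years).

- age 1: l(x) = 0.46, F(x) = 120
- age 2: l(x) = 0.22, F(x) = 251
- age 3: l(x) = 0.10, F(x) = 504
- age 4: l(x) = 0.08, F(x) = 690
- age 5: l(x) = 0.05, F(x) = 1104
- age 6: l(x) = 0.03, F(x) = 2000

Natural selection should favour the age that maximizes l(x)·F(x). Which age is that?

Expected offspring if breeding at age x = l(x) × F(x):
  age 1: 0.46 × 120 = 55.200
  age 2: 0.22 × 251 = 55.220
  age 3: 0.10 × 504 = 50.400
  age 4: 0.08 × 690 = 55.200
  age 5: 0.05 × 1104 = 55.200
  age 6: 0.03 × 2000 = 60.000
Maximum at age 6 (60.000).

6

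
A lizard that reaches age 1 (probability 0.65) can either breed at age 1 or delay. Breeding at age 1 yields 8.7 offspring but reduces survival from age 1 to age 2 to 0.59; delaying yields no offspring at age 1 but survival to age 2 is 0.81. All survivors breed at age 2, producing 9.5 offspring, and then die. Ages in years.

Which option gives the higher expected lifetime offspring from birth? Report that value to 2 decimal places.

breed at age 1: R₀ = 0.65 × (8.7 + 0.59 × 9.5) = 0.65 × 14.3050 = 9.2982
delay to age 2: R₀ = 0.65 × (0.81 × 9.5) = 0.65 × 7.6950 = 5.0018
Higher: breed at age 1 (9.2982).

9.30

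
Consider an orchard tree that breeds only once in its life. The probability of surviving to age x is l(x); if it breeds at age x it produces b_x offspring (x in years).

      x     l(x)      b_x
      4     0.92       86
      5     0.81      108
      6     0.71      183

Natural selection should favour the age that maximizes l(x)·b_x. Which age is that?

Expected offspring if breeding at age x = l(x) × b_x:
  age 4: 0.92 × 86 = 79.120
  age 5: 0.81 × 108 = 87.480
  age 6: 0.71 × 183 = 129.930
Maximum at age 6 (129.930).

6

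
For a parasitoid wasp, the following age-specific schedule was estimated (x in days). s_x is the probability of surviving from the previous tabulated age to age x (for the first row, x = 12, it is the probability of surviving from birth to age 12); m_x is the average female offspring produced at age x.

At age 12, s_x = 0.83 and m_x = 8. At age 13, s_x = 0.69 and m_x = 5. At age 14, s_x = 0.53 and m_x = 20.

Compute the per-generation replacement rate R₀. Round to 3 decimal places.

15.574

Survivorship from birth: l_x = s_12·s_13·…·s_x.
  l_12 = 0.83000
  l_13 = 0.57270
  l_14 = 0.30353
R₀ = Σ l_x m_x:
  age 12: 0.83000 × 8 = 6.6400
  age 13: 0.57270 × 5 = 2.8635
  age 14: 0.30353 × 20 = 6.0706
R₀ = 6.6400 + 2.8635 + 6.0706 = 15.5741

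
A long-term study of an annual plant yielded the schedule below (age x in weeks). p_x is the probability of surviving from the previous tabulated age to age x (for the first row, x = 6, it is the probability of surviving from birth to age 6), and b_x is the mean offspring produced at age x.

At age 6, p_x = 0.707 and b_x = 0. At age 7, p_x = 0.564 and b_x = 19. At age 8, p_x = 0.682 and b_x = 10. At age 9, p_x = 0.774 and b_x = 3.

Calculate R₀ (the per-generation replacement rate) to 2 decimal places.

10.93

Survivorship from birth: l_x = p_6·p_7·…·p_x.
  l_6 = 0.70700
  l_7 = 0.39875
  l_8 = 0.27195
  l_9 = 0.21049
R₀ = Σ l_x b_x:
  age 6: 0.70700 × 0 = 0.0000
  age 7: 0.39875 × 19 = 7.5762
  age 8: 0.27195 × 10 = 2.7195
  age 9: 0.21049 × 3 = 0.6315
R₀ = 0.0000 + 7.5762 + 2.7195 + 0.6315 = 10.9272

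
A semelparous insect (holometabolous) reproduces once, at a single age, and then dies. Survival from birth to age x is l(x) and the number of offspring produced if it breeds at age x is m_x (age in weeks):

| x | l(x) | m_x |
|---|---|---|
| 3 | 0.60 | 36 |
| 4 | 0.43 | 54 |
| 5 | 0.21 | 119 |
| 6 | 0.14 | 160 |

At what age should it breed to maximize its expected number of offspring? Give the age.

Expected offspring if breeding at age x = l(x) × m_x:
  age 3: 0.60 × 36 = 21.600
  age 4: 0.43 × 54 = 23.220
  age 5: 0.21 × 119 = 24.990
  age 6: 0.14 × 160 = 22.400
Maximum at age 5 (24.990).

5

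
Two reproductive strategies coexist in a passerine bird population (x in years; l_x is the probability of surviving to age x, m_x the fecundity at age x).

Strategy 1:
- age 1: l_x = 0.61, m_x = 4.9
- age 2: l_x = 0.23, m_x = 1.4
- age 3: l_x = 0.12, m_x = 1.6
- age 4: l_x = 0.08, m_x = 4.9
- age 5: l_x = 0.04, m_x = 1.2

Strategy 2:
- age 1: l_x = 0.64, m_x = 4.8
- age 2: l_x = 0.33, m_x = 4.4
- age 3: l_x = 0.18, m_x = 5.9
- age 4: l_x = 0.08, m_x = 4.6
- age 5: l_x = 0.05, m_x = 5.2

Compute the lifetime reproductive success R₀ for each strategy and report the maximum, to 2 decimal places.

Strategy 1: R₀ = 0.61×4.9 + 0.23×1.4 + 0.12×1.6 + 0.08×4.9 + 0.04×1.2 = 3.9430
Strategy 2: R₀ = 0.64×4.8 + 0.33×4.4 + 0.18×5.9 + 0.08×4.6 + 0.05×5.2 = 6.2140
Highest R₀: strategy 2 with 6.2140.

6.21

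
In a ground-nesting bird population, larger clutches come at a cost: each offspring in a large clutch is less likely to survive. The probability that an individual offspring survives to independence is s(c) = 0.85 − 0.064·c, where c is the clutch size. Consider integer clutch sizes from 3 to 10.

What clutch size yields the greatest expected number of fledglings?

7

Expected fledglings = c × s(c):
  c=3: 3 × 0.658 = 1.974
  c=4: 4 × 0.594 = 2.376
  c=5: 5 × 0.530 = 2.650
  c=6: 6 × 0.466 = 2.796
  c=7: 7 × 0.402 = 2.814
  c=8: 8 × 0.338 = 2.704
  c=9: 9 × 0.274 = 2.466
  c=10: 10 × 0.210 = 2.100
Maximum at c = 7 (2.814 fledglings).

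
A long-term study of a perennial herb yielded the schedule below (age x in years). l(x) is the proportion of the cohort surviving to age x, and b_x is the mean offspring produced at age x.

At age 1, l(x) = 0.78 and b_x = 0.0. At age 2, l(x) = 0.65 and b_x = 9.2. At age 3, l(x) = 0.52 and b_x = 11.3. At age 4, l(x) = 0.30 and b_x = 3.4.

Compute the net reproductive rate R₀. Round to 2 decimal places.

R₀ = Σ l(x) b_x:
  age 1: 0.78 × 0.0 = 0.0000
  age 2: 0.65 × 9.2 = 5.9800
  age 3: 0.52 × 11.3 = 5.8760
  age 4: 0.30 × 3.4 = 1.0200
R₀ = 0.0000 + 5.9800 + 5.8760 + 1.0200 = 12.8760

12.88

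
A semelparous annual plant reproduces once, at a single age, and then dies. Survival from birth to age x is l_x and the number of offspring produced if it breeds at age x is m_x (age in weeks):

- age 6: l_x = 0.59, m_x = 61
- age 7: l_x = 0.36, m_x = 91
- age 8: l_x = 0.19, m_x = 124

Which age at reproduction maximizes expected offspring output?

Expected offspring if breeding at age x = l_x × m_x:
  age 6: 0.59 × 61 = 35.990
  age 7: 0.36 × 91 = 32.760
  age 8: 0.19 × 124 = 23.560
Maximum at age 6 (35.990).

6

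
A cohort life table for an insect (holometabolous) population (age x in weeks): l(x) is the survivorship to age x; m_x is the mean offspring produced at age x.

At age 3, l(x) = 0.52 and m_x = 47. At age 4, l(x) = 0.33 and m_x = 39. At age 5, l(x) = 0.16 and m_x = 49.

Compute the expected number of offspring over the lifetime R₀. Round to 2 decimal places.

R₀ = Σ l(x) m_x:
  age 3: 0.52 × 47 = 24.4400
  age 4: 0.33 × 39 = 12.8700
  age 5: 0.16 × 49 = 7.8400
R₀ = 24.4400 + 12.8700 + 7.8400 = 45.1500

45.15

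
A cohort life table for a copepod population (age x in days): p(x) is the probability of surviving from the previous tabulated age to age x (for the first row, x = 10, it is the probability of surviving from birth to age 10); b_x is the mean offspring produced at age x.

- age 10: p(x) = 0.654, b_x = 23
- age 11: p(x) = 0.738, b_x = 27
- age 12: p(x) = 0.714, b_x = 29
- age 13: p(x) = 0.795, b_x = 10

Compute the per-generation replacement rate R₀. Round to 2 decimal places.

40.81

Survivorship from birth: l_x = p_10·p_11·…·p_x.
  l_10 = 0.65400
  l_11 = 0.48265
  l_12 = 0.34461
  l_13 = 0.27397
R₀ = Σ l_x b_x:
  age 10: 0.65400 × 23 = 15.0420
  age 11: 0.48265 × 27 = 13.0316
  age 12: 0.34461 × 29 = 9.9937
  age 13: 0.27397 × 10 = 2.7397
R₀ = 15.0420 + 13.0316 + 9.9937 + 2.7397 = 40.8069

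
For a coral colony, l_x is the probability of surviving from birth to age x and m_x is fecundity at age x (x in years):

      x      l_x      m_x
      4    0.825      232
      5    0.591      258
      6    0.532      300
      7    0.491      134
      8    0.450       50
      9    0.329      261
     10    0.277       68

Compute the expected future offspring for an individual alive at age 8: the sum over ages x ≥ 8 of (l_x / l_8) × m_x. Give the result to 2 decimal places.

l_8 = 0.450. Conditional survival from age 8 to x is l_x / l_8.
  x=8: (0.450/0.450) × 50 = 50.0000
  x=9: (0.329/0.450) × 261 = 190.8200
  x=10: (0.277/0.450) × 68 = 41.8578
Sum = 50.0000 + 190.8200 + 41.8578 = 282.6778

282.68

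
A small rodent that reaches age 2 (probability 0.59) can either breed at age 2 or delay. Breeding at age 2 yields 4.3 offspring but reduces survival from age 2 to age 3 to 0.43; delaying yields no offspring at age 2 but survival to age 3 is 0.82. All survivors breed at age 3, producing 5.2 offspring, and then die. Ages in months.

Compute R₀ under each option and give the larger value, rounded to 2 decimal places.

3.86

breed at age 2: R₀ = 0.59 × (4.3 + 0.43 × 5.2) = 0.59 × 6.5360 = 3.8562
delay to age 3: R₀ = 0.59 × (0.82 × 5.2) = 0.59 × 4.2640 = 2.5158
Higher: breed at age 2 (3.8562).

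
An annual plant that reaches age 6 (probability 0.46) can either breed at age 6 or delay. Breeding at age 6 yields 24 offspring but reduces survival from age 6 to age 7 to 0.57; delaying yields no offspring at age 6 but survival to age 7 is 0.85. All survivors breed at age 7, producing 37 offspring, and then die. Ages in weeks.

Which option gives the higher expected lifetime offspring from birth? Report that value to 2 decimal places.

20.74

breed at age 6: R₀ = 0.46 × (24 + 0.57 × 37) = 0.46 × 45.0900 = 20.7414
delay to age 7: R₀ = 0.46 × (0.85 × 37) = 0.46 × 31.4500 = 14.4670
Higher: breed at age 6 (20.7414).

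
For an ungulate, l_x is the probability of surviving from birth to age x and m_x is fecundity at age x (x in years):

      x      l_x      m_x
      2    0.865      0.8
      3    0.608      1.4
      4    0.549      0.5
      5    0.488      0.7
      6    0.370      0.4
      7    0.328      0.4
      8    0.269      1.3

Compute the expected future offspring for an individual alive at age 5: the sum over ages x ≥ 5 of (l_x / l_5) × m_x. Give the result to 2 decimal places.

1.99

l_5 = 0.488. Conditional survival from age 5 to x is l_x / l_5.
  x=5: (0.488/0.488) × 0.7 = 0.7000
  x=6: (0.370/0.488) × 0.4 = 0.3033
  x=7: (0.328/0.488) × 0.4 = 0.2689
  x=8: (0.269/0.488) × 1.3 = 0.7166
Sum = 0.7000 + 0.3033 + 0.2689 + 0.7166 = 1.9887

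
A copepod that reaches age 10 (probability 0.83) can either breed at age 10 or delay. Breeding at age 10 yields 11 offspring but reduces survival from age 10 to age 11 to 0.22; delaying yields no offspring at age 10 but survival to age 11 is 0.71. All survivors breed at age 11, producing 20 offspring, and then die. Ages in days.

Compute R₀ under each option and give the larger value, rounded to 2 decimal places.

breed at age 10: R₀ = 0.83 × (11 + 0.22 × 20) = 0.83 × 15.4000 = 12.7820
delay to age 11: R₀ = 0.83 × (0.71 × 20) = 0.83 × 14.2000 = 11.7860
Higher: breed at age 10 (12.7820).

12.78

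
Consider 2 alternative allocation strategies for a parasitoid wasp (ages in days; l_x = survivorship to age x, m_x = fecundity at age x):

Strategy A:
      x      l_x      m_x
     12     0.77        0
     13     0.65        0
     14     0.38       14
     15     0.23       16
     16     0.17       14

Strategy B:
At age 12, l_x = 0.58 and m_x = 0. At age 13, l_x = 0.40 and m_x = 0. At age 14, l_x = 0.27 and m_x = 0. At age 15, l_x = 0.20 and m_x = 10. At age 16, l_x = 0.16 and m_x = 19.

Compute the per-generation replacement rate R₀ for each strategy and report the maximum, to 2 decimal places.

11.38

Strategy A: R₀ = 0.77×0 + 0.65×0 + 0.38×14 + 0.23×16 + 0.17×14 = 11.3800
Strategy B: R₀ = 0.58×0 + 0.40×0 + 0.27×0 + 0.20×10 + 0.16×19 = 5.0400
Highest R₀: strategy A with 11.3800.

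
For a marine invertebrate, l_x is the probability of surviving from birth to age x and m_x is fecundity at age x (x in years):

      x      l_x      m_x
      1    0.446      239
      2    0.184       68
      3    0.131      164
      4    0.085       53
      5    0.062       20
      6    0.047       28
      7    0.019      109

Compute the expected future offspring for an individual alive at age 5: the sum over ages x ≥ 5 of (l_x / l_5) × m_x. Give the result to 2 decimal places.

74.63

l_5 = 0.062. Conditional survival from age 5 to x is l_x / l_5.
  x=5: (0.062/0.062) × 20 = 20.0000
  x=6: (0.047/0.062) × 28 = 21.2258
  x=7: (0.019/0.062) × 109 = 33.4032
Sum = 20.0000 + 21.2258 + 33.4032 = 74.6290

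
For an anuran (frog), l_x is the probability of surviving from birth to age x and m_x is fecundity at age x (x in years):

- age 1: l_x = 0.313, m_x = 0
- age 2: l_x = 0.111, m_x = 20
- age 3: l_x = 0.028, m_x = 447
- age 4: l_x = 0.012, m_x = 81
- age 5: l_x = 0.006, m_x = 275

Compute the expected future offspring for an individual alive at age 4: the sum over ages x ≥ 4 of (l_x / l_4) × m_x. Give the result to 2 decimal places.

l_4 = 0.012. Conditional survival from age 4 to x is l_x / l_4.
  x=4: (0.012/0.012) × 81 = 81.0000
  x=5: (0.006/0.012) × 275 = 137.5000
Sum = 81.0000 + 137.5000 = 218.5000

218.50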